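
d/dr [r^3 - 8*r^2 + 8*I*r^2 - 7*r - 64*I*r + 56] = 3*r^2 + 16*r*(-1 + I) - 7 - 64*I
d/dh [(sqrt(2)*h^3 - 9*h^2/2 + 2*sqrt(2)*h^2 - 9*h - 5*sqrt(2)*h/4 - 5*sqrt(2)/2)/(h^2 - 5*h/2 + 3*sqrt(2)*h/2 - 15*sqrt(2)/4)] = (8*sqrt(2)*h^4 - 40*sqrt(2)*h^3 + 48*h^3 - 84*sqrt(2)*h^2 + 30*h^2 - 240*h + 310*sqrt(2)*h + 135 + 220*sqrt(2))/(8*h^4 - 40*h^3 + 24*sqrt(2)*h^3 - 120*sqrt(2)*h^2 + 86*h^2 - 180*h + 150*sqrt(2)*h + 225)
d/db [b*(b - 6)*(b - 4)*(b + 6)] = 4*b^3 - 12*b^2 - 72*b + 144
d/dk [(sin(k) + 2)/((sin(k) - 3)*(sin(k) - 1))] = (-4*sin(k) + cos(k)^2 + 10)*cos(k)/((sin(k) - 3)^2*(sin(k) - 1)^2)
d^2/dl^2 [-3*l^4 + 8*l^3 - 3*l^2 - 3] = -36*l^2 + 48*l - 6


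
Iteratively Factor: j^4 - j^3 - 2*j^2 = (j)*(j^3 - j^2 - 2*j) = j*(j - 2)*(j^2 + j) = j*(j - 2)*(j + 1)*(j)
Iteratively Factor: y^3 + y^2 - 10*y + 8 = (y + 4)*(y^2 - 3*y + 2) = (y - 2)*(y + 4)*(y - 1)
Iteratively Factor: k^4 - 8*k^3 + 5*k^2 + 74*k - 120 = (k - 2)*(k^3 - 6*k^2 - 7*k + 60) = (k - 2)*(k + 3)*(k^2 - 9*k + 20) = (k - 4)*(k - 2)*(k + 3)*(k - 5)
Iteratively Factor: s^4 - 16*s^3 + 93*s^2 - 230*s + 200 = (s - 5)*(s^3 - 11*s^2 + 38*s - 40) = (s - 5)^2*(s^2 - 6*s + 8) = (s - 5)^2*(s - 4)*(s - 2)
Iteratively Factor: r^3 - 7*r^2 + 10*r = (r - 5)*(r^2 - 2*r) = r*(r - 5)*(r - 2)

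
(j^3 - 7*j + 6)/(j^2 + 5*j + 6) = (j^2 - 3*j + 2)/(j + 2)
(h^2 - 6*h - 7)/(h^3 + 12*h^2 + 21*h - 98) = (h^2 - 6*h - 7)/(h^3 + 12*h^2 + 21*h - 98)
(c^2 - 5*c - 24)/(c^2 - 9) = (c - 8)/(c - 3)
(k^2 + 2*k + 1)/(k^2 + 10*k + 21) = (k^2 + 2*k + 1)/(k^2 + 10*k + 21)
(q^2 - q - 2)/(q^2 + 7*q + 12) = (q^2 - q - 2)/(q^2 + 7*q + 12)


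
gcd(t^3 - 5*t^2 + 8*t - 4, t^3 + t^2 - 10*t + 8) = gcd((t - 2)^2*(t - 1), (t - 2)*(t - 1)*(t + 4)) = t^2 - 3*t + 2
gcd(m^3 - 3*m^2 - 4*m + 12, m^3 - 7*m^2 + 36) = m^2 - m - 6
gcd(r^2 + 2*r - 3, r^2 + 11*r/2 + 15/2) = r + 3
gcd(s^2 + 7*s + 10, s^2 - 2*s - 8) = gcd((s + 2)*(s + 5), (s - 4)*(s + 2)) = s + 2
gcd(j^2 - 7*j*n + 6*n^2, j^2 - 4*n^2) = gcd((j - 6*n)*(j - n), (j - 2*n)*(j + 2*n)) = 1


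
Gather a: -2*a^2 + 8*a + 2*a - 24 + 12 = -2*a^2 + 10*a - 12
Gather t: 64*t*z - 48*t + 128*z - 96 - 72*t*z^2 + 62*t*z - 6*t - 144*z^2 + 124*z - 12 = t*(-72*z^2 + 126*z - 54) - 144*z^2 + 252*z - 108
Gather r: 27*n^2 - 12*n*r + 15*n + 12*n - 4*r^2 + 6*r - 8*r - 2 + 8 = 27*n^2 + 27*n - 4*r^2 + r*(-12*n - 2) + 6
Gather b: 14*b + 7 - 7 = 14*b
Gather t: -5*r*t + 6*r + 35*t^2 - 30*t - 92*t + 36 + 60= 6*r + 35*t^2 + t*(-5*r - 122) + 96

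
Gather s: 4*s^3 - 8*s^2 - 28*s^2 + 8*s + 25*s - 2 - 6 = 4*s^3 - 36*s^2 + 33*s - 8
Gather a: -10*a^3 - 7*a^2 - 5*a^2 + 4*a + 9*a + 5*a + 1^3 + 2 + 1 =-10*a^3 - 12*a^2 + 18*a + 4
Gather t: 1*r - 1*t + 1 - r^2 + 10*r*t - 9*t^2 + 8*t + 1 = -r^2 + r - 9*t^2 + t*(10*r + 7) + 2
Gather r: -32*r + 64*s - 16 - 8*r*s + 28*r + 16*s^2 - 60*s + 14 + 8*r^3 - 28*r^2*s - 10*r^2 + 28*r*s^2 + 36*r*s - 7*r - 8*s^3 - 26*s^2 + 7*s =8*r^3 + r^2*(-28*s - 10) + r*(28*s^2 + 28*s - 11) - 8*s^3 - 10*s^2 + 11*s - 2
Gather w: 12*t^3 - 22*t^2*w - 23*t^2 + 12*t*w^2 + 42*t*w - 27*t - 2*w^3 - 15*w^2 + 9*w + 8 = 12*t^3 - 23*t^2 - 27*t - 2*w^3 + w^2*(12*t - 15) + w*(-22*t^2 + 42*t + 9) + 8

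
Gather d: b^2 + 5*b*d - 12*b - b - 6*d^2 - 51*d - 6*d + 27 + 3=b^2 - 13*b - 6*d^2 + d*(5*b - 57) + 30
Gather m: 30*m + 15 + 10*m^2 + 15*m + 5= 10*m^2 + 45*m + 20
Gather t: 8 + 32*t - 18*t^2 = -18*t^2 + 32*t + 8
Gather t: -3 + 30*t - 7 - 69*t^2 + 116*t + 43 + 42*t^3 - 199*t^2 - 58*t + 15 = 42*t^3 - 268*t^2 + 88*t + 48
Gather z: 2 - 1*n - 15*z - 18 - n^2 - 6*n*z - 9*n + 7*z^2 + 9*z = -n^2 - 10*n + 7*z^2 + z*(-6*n - 6) - 16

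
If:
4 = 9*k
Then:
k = 4/9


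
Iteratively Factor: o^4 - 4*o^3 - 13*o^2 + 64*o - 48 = (o + 4)*(o^3 - 8*o^2 + 19*o - 12) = (o - 1)*(o + 4)*(o^2 - 7*o + 12) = (o - 4)*(o - 1)*(o + 4)*(o - 3)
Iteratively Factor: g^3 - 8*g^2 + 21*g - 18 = (g - 2)*(g^2 - 6*g + 9) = (g - 3)*(g - 2)*(g - 3)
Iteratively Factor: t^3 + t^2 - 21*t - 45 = (t - 5)*(t^2 + 6*t + 9) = (t - 5)*(t + 3)*(t + 3)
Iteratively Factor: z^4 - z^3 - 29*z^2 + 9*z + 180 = (z - 3)*(z^3 + 2*z^2 - 23*z - 60) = (z - 3)*(z + 3)*(z^2 - z - 20) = (z - 5)*(z - 3)*(z + 3)*(z + 4)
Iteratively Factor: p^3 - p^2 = (p)*(p^2 - p) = p*(p - 1)*(p)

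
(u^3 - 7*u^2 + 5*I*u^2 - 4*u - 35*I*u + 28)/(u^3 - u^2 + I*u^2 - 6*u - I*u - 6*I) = (u^2 + u*(-7 + 4*I) - 28*I)/(u^2 - u - 6)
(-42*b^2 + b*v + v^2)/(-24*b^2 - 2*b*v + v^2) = (7*b + v)/(4*b + v)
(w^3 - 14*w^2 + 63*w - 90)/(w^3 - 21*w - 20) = (w^2 - 9*w + 18)/(w^2 + 5*w + 4)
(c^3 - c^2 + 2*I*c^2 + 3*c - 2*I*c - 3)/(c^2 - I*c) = c - 1 + 3*I - 3*I/c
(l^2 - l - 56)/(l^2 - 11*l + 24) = (l + 7)/(l - 3)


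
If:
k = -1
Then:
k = -1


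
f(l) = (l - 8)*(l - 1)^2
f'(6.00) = 5.00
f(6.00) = -50.00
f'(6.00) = 5.00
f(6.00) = -50.00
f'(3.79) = -15.71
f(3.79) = -32.77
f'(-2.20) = 75.52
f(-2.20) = -104.45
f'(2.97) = -15.94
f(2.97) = -19.52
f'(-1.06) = 41.57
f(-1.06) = -38.45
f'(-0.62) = 30.55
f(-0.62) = -22.62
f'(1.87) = -9.91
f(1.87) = -4.64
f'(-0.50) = 27.75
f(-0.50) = -19.12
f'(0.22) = 12.75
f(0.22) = -4.73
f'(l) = (l - 8)*(2*l - 2) + (l - 1)^2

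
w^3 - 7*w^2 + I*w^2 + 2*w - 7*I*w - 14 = (w - 7)*(w - I)*(w + 2*I)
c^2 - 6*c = c*(c - 6)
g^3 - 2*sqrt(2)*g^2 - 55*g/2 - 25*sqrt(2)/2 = (g - 5*sqrt(2))*(g + sqrt(2)/2)*(g + 5*sqrt(2)/2)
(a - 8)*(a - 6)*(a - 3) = a^3 - 17*a^2 + 90*a - 144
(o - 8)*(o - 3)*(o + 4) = o^3 - 7*o^2 - 20*o + 96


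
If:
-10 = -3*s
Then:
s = 10/3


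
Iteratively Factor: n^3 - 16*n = (n - 4)*(n^2 + 4*n) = (n - 4)*(n + 4)*(n)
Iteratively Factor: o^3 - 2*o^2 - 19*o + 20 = (o - 1)*(o^2 - o - 20) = (o - 5)*(o - 1)*(o + 4)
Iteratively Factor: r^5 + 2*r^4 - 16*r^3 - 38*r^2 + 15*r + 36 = (r + 3)*(r^4 - r^3 - 13*r^2 + r + 12) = (r + 3)^2*(r^3 - 4*r^2 - r + 4) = (r - 1)*(r + 3)^2*(r^2 - 3*r - 4) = (r - 4)*(r - 1)*(r + 3)^2*(r + 1)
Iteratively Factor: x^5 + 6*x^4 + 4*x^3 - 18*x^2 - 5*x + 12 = (x + 1)*(x^4 + 5*x^3 - x^2 - 17*x + 12) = (x - 1)*(x + 1)*(x^3 + 6*x^2 + 5*x - 12) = (x - 1)*(x + 1)*(x + 4)*(x^2 + 2*x - 3) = (x - 1)^2*(x + 1)*(x + 4)*(x + 3)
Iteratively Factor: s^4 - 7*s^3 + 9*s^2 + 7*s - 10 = (s - 2)*(s^3 - 5*s^2 - s + 5) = (s - 5)*(s - 2)*(s^2 - 1) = (s - 5)*(s - 2)*(s - 1)*(s + 1)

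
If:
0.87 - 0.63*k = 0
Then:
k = 1.38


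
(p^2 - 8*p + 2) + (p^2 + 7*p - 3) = 2*p^2 - p - 1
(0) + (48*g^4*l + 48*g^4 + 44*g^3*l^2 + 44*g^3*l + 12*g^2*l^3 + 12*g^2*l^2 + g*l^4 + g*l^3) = 48*g^4*l + 48*g^4 + 44*g^3*l^2 + 44*g^3*l + 12*g^2*l^3 + 12*g^2*l^2 + g*l^4 + g*l^3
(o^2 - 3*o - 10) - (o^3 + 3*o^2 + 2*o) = -o^3 - 2*o^2 - 5*o - 10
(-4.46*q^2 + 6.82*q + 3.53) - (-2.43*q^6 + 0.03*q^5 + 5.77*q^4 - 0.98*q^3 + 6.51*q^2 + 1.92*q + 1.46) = 2.43*q^6 - 0.03*q^5 - 5.77*q^4 + 0.98*q^3 - 10.97*q^2 + 4.9*q + 2.07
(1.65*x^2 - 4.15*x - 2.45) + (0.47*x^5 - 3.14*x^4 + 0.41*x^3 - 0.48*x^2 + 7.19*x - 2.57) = 0.47*x^5 - 3.14*x^4 + 0.41*x^3 + 1.17*x^2 + 3.04*x - 5.02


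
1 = 1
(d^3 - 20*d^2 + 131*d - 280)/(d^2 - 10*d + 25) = (d^2 - 15*d + 56)/(d - 5)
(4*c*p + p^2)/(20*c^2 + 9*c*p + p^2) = p/(5*c + p)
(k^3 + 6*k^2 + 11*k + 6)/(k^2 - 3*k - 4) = (k^2 + 5*k + 6)/(k - 4)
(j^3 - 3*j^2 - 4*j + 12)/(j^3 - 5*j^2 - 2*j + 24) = (j - 2)/(j - 4)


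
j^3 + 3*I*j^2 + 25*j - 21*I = (j - 3*I)*(j - I)*(j + 7*I)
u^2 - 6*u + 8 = (u - 4)*(u - 2)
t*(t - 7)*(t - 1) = t^3 - 8*t^2 + 7*t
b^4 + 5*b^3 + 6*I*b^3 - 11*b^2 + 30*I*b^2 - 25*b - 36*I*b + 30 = (b + 6)*(b + 5*I)*(-I*b + 1)*(I*b - I)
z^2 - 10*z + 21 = (z - 7)*(z - 3)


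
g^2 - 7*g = g*(g - 7)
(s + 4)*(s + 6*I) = s^2 + 4*s + 6*I*s + 24*I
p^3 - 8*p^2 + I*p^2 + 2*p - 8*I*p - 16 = (p - 8)*(p - I)*(p + 2*I)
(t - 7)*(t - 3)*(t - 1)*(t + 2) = t^4 - 9*t^3 + 9*t^2 + 41*t - 42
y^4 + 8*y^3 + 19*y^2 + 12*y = y*(y + 1)*(y + 3)*(y + 4)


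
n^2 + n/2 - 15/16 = (n - 3/4)*(n + 5/4)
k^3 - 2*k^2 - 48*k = k*(k - 8)*(k + 6)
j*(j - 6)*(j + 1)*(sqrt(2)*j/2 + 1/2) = sqrt(2)*j^4/2 - 5*sqrt(2)*j^3/2 + j^3/2 - 3*sqrt(2)*j^2 - 5*j^2/2 - 3*j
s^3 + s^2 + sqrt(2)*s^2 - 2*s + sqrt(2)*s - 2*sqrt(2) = (s - 1)*(s + 2)*(s + sqrt(2))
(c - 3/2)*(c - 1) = c^2 - 5*c/2 + 3/2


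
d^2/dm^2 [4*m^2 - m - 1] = 8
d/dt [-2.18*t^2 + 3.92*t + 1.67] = 3.92 - 4.36*t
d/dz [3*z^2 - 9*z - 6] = 6*z - 9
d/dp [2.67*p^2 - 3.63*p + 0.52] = 5.34*p - 3.63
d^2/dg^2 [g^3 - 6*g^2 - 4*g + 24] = 6*g - 12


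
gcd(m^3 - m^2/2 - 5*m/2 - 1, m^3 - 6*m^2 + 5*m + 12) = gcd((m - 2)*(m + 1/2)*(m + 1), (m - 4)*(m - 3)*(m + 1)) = m + 1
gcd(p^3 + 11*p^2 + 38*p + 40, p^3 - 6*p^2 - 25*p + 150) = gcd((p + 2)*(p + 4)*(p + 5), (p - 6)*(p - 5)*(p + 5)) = p + 5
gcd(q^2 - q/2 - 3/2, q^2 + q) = q + 1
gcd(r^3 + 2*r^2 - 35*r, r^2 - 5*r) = r^2 - 5*r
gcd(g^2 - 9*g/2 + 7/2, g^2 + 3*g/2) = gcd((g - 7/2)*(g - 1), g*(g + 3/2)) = 1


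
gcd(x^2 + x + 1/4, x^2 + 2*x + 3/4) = x + 1/2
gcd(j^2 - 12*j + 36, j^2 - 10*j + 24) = j - 6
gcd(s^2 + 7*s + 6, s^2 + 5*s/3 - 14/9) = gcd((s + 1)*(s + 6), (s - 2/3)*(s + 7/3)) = 1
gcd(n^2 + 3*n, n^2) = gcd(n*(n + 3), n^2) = n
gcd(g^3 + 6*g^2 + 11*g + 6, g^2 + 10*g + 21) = g + 3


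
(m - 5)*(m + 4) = m^2 - m - 20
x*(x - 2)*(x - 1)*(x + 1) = x^4 - 2*x^3 - x^2 + 2*x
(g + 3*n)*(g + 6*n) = g^2 + 9*g*n + 18*n^2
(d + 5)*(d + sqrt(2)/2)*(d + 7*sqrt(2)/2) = d^3 + 5*d^2 + 4*sqrt(2)*d^2 + 7*d/2 + 20*sqrt(2)*d + 35/2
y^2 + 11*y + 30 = (y + 5)*(y + 6)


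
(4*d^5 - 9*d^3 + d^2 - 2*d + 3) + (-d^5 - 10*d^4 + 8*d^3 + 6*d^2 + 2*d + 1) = 3*d^5 - 10*d^4 - d^3 + 7*d^2 + 4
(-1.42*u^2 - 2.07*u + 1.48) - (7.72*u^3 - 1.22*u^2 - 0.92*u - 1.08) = -7.72*u^3 - 0.2*u^2 - 1.15*u + 2.56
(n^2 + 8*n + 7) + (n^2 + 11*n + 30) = 2*n^2 + 19*n + 37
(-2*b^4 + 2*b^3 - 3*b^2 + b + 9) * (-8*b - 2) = 16*b^5 - 12*b^4 + 20*b^3 - 2*b^2 - 74*b - 18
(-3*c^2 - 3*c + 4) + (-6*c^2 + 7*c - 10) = -9*c^2 + 4*c - 6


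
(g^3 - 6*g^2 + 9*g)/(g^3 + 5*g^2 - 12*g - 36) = g*(g - 3)/(g^2 + 8*g + 12)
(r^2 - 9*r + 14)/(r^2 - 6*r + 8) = (r - 7)/(r - 4)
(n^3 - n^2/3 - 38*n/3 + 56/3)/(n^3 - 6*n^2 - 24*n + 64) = (n - 7/3)/(n - 8)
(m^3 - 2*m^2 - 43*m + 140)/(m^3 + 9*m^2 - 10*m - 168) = (m - 5)/(m + 6)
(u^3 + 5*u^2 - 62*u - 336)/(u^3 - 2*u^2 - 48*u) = (u + 7)/u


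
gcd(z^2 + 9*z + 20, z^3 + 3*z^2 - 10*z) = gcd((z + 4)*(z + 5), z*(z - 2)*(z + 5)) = z + 5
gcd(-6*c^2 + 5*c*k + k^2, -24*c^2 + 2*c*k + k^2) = 6*c + k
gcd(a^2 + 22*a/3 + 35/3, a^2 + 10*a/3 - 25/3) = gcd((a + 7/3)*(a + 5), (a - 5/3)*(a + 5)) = a + 5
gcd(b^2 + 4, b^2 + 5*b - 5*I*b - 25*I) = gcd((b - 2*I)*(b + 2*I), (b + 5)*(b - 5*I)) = 1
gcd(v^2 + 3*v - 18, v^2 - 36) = v + 6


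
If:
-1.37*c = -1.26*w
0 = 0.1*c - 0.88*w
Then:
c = 0.00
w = 0.00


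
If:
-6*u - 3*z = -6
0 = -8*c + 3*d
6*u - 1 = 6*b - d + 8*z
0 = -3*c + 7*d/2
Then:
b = 5/6 - 11*z/6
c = 0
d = 0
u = 1 - z/2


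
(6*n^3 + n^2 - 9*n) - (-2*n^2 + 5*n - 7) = 6*n^3 + 3*n^2 - 14*n + 7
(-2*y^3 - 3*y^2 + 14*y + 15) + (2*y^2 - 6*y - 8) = -2*y^3 - y^2 + 8*y + 7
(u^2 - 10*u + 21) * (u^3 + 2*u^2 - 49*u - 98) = u^5 - 8*u^4 - 48*u^3 + 434*u^2 - 49*u - 2058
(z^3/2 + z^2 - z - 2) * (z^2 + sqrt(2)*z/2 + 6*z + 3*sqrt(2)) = z^5/2 + sqrt(2)*z^4/4 + 4*z^4 + 2*sqrt(2)*z^3 + 5*z^3 - 8*z^2 + 5*sqrt(2)*z^2/2 - 12*z - 4*sqrt(2)*z - 6*sqrt(2)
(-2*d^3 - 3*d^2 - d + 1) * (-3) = 6*d^3 + 9*d^2 + 3*d - 3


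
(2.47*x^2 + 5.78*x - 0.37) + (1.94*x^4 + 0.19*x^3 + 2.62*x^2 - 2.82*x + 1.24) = 1.94*x^4 + 0.19*x^3 + 5.09*x^2 + 2.96*x + 0.87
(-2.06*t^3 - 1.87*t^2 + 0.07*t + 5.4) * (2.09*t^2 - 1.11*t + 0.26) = -4.3054*t^5 - 1.6217*t^4 + 1.6864*t^3 + 10.7221*t^2 - 5.9758*t + 1.404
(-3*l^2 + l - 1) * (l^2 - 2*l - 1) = -3*l^4 + 7*l^3 + l + 1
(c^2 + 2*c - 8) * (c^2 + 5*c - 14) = c^4 + 7*c^3 - 12*c^2 - 68*c + 112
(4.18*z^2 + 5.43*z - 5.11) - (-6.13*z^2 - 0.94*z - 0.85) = 10.31*z^2 + 6.37*z - 4.26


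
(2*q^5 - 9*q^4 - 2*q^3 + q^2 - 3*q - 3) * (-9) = -18*q^5 + 81*q^4 + 18*q^3 - 9*q^2 + 27*q + 27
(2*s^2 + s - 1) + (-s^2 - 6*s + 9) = s^2 - 5*s + 8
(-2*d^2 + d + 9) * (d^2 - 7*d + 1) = -2*d^4 + 15*d^3 - 62*d + 9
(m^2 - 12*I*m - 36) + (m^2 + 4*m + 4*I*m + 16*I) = 2*m^2 + 4*m - 8*I*m - 36 + 16*I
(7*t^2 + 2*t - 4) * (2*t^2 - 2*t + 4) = 14*t^4 - 10*t^3 + 16*t^2 + 16*t - 16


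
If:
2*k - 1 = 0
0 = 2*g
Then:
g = 0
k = 1/2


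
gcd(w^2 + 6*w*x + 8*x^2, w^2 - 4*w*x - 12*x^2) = w + 2*x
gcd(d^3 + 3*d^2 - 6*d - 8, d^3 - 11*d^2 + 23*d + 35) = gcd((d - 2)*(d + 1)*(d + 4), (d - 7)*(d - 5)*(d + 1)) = d + 1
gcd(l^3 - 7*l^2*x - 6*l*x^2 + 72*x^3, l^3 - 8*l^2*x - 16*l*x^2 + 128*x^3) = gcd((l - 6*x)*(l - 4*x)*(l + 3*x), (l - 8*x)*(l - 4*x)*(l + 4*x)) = -l + 4*x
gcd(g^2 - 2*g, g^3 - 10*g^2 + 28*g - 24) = g - 2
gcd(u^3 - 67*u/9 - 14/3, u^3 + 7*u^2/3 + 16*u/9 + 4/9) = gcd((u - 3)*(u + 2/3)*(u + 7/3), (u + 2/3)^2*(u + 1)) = u + 2/3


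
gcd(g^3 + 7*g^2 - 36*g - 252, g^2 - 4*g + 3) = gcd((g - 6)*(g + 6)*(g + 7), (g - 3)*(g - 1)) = 1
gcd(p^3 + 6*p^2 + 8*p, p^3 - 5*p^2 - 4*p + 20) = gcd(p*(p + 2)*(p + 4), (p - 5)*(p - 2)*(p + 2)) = p + 2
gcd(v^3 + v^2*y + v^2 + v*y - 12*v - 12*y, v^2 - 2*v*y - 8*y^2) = 1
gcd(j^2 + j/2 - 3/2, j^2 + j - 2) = j - 1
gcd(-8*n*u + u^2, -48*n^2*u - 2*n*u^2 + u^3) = -8*n*u + u^2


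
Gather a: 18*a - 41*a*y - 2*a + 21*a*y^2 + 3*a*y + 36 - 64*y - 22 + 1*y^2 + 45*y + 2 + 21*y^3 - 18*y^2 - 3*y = a*(21*y^2 - 38*y + 16) + 21*y^3 - 17*y^2 - 22*y + 16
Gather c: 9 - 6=3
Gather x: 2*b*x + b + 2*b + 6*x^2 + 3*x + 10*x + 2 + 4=3*b + 6*x^2 + x*(2*b + 13) + 6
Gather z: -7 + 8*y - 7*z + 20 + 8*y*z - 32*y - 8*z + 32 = -24*y + z*(8*y - 15) + 45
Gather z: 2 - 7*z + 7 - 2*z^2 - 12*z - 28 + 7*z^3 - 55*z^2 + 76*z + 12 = 7*z^3 - 57*z^2 + 57*z - 7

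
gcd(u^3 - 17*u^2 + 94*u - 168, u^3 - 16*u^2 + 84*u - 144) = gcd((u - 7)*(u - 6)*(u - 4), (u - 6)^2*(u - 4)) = u^2 - 10*u + 24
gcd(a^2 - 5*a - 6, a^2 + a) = a + 1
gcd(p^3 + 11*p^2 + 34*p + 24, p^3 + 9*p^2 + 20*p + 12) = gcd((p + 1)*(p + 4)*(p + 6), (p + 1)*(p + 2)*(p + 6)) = p^2 + 7*p + 6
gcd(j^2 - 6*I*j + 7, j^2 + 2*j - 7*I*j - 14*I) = j - 7*I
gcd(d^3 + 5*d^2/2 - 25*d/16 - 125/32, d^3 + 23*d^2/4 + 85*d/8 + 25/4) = d^2 + 15*d/4 + 25/8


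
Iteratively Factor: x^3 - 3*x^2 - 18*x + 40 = (x + 4)*(x^2 - 7*x + 10) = (x - 5)*(x + 4)*(x - 2)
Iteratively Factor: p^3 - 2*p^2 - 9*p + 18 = (p - 2)*(p^2 - 9) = (p - 2)*(p + 3)*(p - 3)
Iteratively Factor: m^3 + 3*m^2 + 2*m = (m + 1)*(m^2 + 2*m) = (m + 1)*(m + 2)*(m)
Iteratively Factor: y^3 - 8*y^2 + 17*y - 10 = (y - 5)*(y^2 - 3*y + 2) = (y - 5)*(y - 1)*(y - 2)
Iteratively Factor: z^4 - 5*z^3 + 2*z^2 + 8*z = (z - 4)*(z^3 - z^2 - 2*z) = z*(z - 4)*(z^2 - z - 2) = z*(z - 4)*(z - 2)*(z + 1)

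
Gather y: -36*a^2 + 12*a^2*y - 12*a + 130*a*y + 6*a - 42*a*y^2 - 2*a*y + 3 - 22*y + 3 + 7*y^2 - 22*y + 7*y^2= -36*a^2 - 6*a + y^2*(14 - 42*a) + y*(12*a^2 + 128*a - 44) + 6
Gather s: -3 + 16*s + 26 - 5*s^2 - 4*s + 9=-5*s^2 + 12*s + 32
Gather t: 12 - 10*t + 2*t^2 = 2*t^2 - 10*t + 12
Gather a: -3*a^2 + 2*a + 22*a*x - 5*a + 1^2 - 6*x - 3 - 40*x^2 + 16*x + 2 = -3*a^2 + a*(22*x - 3) - 40*x^2 + 10*x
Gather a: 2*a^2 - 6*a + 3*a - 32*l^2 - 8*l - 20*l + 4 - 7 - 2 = 2*a^2 - 3*a - 32*l^2 - 28*l - 5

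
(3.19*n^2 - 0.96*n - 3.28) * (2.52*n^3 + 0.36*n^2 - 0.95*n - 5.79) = 8.0388*n^5 - 1.2708*n^4 - 11.6417*n^3 - 18.7389*n^2 + 8.6744*n + 18.9912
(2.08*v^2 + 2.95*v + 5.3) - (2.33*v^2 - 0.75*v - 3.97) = -0.25*v^2 + 3.7*v + 9.27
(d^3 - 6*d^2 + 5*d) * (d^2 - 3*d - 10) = d^5 - 9*d^4 + 13*d^3 + 45*d^2 - 50*d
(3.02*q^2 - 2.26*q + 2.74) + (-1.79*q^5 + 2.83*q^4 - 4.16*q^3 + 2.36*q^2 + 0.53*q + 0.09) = -1.79*q^5 + 2.83*q^4 - 4.16*q^3 + 5.38*q^2 - 1.73*q + 2.83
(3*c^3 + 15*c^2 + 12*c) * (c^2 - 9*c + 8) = 3*c^5 - 12*c^4 - 99*c^3 + 12*c^2 + 96*c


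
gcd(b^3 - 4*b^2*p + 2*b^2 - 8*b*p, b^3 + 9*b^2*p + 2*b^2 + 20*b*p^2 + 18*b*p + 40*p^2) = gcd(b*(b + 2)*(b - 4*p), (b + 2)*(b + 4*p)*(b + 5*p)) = b + 2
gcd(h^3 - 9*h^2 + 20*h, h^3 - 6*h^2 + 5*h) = h^2 - 5*h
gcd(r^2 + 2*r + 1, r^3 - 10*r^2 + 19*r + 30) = r + 1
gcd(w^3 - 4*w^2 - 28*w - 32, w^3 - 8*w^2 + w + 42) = w + 2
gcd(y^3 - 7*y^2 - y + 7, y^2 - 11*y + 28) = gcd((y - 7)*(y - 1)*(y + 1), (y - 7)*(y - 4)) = y - 7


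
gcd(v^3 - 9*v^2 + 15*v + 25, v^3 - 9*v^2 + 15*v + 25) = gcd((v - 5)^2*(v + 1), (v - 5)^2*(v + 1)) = v^3 - 9*v^2 + 15*v + 25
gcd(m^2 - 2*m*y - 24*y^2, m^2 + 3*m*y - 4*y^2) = m + 4*y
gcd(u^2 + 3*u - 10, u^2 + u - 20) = u + 5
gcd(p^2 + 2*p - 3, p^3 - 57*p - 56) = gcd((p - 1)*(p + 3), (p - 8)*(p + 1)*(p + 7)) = 1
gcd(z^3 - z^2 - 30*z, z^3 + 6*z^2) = z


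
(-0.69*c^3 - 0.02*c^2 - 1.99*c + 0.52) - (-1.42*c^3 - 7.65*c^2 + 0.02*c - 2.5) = 0.73*c^3 + 7.63*c^2 - 2.01*c + 3.02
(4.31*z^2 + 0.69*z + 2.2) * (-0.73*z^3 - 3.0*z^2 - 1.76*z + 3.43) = -3.1463*z^5 - 13.4337*z^4 - 11.2616*z^3 + 6.9689*z^2 - 1.5053*z + 7.546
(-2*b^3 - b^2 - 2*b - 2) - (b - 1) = -2*b^3 - b^2 - 3*b - 1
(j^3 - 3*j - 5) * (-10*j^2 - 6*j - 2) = -10*j^5 - 6*j^4 + 28*j^3 + 68*j^2 + 36*j + 10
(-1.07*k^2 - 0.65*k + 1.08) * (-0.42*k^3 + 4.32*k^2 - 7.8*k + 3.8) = 0.4494*k^5 - 4.3494*k^4 + 5.0844*k^3 + 5.6696*k^2 - 10.894*k + 4.104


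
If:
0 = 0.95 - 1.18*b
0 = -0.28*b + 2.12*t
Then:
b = 0.81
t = 0.11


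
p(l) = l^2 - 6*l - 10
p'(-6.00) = -18.00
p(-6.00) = 62.00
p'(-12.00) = -30.00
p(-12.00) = 206.00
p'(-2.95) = -11.90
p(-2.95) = 16.40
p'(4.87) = 3.74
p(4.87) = -15.50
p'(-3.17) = -12.34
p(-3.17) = 19.07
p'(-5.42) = -16.84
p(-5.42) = 51.90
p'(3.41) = 0.82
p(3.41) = -18.83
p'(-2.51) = -11.02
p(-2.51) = 11.36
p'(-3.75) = -13.50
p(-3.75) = 26.56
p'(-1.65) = -9.30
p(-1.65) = 2.62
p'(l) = 2*l - 6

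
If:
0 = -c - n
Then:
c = -n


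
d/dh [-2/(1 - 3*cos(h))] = 6*sin(h)/(3*cos(h) - 1)^2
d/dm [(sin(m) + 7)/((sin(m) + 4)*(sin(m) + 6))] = (-14*sin(m) + cos(m)^2 - 47)*cos(m)/((sin(m) + 4)^2*(sin(m) + 6)^2)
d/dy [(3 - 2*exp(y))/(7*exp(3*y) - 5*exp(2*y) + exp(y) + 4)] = ((2*exp(y) - 3)*(21*exp(2*y) - 10*exp(y) + 1) - 14*exp(3*y) + 10*exp(2*y) - 2*exp(y) - 8)*exp(y)/(7*exp(3*y) - 5*exp(2*y) + exp(y) + 4)^2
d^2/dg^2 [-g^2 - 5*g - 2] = -2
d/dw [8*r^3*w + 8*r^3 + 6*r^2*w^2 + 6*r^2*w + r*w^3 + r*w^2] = r*(8*r^2 + 12*r*w + 6*r + 3*w^2 + 2*w)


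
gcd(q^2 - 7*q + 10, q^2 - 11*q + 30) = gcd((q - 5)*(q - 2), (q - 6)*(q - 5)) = q - 5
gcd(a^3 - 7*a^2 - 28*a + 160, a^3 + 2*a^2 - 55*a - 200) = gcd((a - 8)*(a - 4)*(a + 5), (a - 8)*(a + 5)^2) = a^2 - 3*a - 40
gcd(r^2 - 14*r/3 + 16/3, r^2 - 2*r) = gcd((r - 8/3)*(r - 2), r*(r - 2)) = r - 2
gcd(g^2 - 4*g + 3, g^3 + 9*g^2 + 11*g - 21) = g - 1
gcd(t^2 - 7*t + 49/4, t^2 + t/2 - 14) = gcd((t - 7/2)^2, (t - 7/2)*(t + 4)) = t - 7/2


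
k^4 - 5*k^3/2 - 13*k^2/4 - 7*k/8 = k*(k - 7/2)*(k + 1/2)^2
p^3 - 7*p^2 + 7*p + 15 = (p - 5)*(p - 3)*(p + 1)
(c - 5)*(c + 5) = c^2 - 25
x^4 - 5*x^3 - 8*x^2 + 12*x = x*(x - 6)*(x - 1)*(x + 2)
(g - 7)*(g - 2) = g^2 - 9*g + 14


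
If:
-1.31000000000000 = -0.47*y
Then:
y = 2.79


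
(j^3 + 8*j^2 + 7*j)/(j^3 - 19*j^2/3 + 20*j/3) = 3*(j^2 + 8*j + 7)/(3*j^2 - 19*j + 20)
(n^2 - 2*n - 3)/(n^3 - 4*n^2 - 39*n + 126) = (n + 1)/(n^2 - n - 42)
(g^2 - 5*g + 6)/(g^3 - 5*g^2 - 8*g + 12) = (g^2 - 5*g + 6)/(g^3 - 5*g^2 - 8*g + 12)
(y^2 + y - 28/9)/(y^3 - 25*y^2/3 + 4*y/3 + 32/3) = (y + 7/3)/(y^2 - 7*y - 8)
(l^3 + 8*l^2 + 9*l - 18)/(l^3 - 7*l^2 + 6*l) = (l^2 + 9*l + 18)/(l*(l - 6))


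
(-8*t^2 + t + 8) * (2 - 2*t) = 16*t^3 - 18*t^2 - 14*t + 16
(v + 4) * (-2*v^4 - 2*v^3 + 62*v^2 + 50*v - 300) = -2*v^5 - 10*v^4 + 54*v^3 + 298*v^2 - 100*v - 1200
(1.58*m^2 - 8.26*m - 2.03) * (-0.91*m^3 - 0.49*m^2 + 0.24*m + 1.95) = -1.4378*m^5 + 6.7424*m^4 + 6.2739*m^3 + 2.0933*m^2 - 16.5942*m - 3.9585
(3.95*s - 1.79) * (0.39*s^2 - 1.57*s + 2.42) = 1.5405*s^3 - 6.8996*s^2 + 12.3693*s - 4.3318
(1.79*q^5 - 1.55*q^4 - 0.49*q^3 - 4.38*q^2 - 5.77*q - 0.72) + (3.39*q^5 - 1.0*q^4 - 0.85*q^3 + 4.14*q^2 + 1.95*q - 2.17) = 5.18*q^5 - 2.55*q^4 - 1.34*q^3 - 0.24*q^2 - 3.82*q - 2.89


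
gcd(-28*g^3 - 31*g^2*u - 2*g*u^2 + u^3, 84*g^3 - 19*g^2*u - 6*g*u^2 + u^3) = -28*g^2 - 3*g*u + u^2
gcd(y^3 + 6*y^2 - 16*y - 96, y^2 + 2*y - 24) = y^2 + 2*y - 24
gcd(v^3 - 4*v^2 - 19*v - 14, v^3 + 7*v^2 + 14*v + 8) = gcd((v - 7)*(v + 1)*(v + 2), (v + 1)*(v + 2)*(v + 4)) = v^2 + 3*v + 2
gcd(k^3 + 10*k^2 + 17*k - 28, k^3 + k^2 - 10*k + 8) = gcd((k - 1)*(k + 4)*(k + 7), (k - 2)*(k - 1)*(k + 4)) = k^2 + 3*k - 4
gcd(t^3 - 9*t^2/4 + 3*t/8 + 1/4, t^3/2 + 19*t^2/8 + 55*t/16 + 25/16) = 1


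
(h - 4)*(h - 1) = h^2 - 5*h + 4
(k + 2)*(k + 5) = k^2 + 7*k + 10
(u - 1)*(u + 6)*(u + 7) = u^3 + 12*u^2 + 29*u - 42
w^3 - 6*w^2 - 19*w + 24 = (w - 8)*(w - 1)*(w + 3)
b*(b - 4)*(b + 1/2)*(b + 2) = b^4 - 3*b^3/2 - 9*b^2 - 4*b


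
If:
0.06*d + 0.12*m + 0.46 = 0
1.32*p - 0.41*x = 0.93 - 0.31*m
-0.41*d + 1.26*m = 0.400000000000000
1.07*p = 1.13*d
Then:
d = -5.03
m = -1.32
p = -5.31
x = -20.36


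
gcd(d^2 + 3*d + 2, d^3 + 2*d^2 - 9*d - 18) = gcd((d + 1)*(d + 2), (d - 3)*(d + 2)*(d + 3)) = d + 2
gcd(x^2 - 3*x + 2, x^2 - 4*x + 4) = x - 2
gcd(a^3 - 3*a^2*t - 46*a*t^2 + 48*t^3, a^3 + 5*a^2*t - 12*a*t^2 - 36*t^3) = a + 6*t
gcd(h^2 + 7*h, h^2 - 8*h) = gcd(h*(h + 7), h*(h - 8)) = h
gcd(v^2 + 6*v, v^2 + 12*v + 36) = v + 6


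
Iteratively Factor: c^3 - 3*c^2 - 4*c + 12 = (c - 2)*(c^2 - c - 6) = (c - 3)*(c - 2)*(c + 2)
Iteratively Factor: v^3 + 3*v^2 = (v)*(v^2 + 3*v) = v^2*(v + 3)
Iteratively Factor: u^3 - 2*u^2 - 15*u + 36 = (u - 3)*(u^2 + u - 12) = (u - 3)*(u + 4)*(u - 3)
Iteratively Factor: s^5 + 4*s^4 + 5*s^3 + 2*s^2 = (s)*(s^4 + 4*s^3 + 5*s^2 + 2*s) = s*(s + 1)*(s^3 + 3*s^2 + 2*s) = s*(s + 1)*(s + 2)*(s^2 + s) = s*(s + 1)^2*(s + 2)*(s)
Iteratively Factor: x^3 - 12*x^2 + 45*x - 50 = (x - 5)*(x^2 - 7*x + 10) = (x - 5)^2*(x - 2)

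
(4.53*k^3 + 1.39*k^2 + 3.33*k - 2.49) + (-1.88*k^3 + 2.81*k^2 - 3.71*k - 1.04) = 2.65*k^3 + 4.2*k^2 - 0.38*k - 3.53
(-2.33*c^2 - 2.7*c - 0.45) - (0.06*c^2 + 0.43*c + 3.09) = -2.39*c^2 - 3.13*c - 3.54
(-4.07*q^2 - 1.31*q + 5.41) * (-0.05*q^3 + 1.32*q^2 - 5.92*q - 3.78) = 0.2035*q^5 - 5.3069*q^4 + 22.0947*q^3 + 30.281*q^2 - 27.0754*q - 20.4498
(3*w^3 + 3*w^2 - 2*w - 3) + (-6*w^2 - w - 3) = 3*w^3 - 3*w^2 - 3*w - 6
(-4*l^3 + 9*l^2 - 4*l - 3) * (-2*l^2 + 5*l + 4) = 8*l^5 - 38*l^4 + 37*l^3 + 22*l^2 - 31*l - 12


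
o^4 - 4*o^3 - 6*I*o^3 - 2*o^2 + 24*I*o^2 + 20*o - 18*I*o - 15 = (o - 3)*(o - 1)*(o - 5*I)*(o - I)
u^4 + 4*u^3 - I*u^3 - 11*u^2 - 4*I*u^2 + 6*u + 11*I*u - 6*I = (u - 1)^2*(u + 6)*(u - I)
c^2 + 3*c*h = c*(c + 3*h)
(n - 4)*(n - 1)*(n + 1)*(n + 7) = n^4 + 3*n^3 - 29*n^2 - 3*n + 28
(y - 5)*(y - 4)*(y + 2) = y^3 - 7*y^2 + 2*y + 40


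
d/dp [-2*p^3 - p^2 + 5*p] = -6*p^2 - 2*p + 5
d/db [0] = 0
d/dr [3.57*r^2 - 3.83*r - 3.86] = 7.14*r - 3.83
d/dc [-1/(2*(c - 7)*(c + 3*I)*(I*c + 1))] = (I*(c - 7)*(c + 3*I) + (c - 7)*(I*c + 1) + (c + 3*I)*(I*c + 1))/(2*(c - 7)^2*(c + 3*I)^2*(I*c + 1)^2)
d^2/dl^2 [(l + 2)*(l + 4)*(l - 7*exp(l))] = -7*l^2*exp(l) - 70*l*exp(l) + 6*l - 154*exp(l) + 12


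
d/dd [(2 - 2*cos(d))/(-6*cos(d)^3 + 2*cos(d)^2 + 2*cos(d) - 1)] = 8*(12*cos(d)^3 - 20*cos(d)^2 + 4*cos(d) + 1)*sin(d)/(5*cos(d) - 2*cos(2*d) + 3*cos(3*d))^2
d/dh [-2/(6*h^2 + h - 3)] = 2*(12*h + 1)/(6*h^2 + h - 3)^2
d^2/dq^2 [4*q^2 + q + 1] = 8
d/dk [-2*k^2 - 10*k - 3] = -4*k - 10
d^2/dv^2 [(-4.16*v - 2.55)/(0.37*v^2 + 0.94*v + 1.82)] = (-(0.74*v + 0.94)*(1.48*v + 1.88)*(4.16*v + 2.55) + (9.2352*v + 9.7078)*(0.37*v^2 + 0.94*v + 1.82))/(0.37*v^2 + 0.94*v + 1.82)^3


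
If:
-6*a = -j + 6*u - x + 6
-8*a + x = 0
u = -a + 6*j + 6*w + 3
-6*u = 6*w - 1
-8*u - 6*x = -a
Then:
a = 320/1467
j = -3118/1467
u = -1880/1467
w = 4249/2934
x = 2560/1467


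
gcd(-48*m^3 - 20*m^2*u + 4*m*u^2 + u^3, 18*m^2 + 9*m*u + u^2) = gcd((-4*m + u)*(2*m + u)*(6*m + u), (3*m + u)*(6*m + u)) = 6*m + u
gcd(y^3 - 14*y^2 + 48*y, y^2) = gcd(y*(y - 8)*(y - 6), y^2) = y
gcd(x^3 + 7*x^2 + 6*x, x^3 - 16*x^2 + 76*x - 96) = 1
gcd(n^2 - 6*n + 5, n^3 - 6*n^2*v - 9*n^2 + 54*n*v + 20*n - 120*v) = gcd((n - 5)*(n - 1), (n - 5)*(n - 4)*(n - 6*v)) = n - 5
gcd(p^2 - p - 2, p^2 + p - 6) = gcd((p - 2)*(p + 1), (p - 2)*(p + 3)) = p - 2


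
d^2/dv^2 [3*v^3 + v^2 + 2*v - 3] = 18*v + 2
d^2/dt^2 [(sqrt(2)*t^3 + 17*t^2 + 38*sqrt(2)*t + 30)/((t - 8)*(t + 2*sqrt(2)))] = 4*(52*t^3 + 38*sqrt(2)*t^3 + 429*t^2 + 312*sqrt(2)*t^2 + 858*sqrt(2)*t + 1464*t + 568 + 976*sqrt(2))/(t^6 - 24*t^5 + 6*sqrt(2)*t^5 - 144*sqrt(2)*t^4 + 216*t^4 - 1088*t^3 + 1168*sqrt(2)*t^3 - 3456*sqrt(2)*t^2 + 4608*t^2 - 12288*t + 3072*sqrt(2)*t - 8192*sqrt(2))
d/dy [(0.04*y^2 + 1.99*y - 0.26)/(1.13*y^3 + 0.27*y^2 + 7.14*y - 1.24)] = (-0.0452*y^4 - 4.4974*y^3 + 0.6297*y^2 + 0.0411999999999999*y - 0.6112)/(1.2769*y^6 + 0.6102*y^5 + 16.2093*y^4 + 1.0532*y^3 + 50.31*y^2 - 17.7072*y + 1.5376)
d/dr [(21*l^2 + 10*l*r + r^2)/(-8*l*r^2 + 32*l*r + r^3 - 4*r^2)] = (-2*r*(5*l + r)*(8*l*r - 32*l - r^2 + 4*r) + (21*l^2 + 10*l*r + r^2)*(16*l*r - 32*l - 3*r^2 + 8*r))/(r^2*(8*l*r - 32*l - r^2 + 4*r)^2)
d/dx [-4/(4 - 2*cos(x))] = 2*sin(x)/(cos(x) - 2)^2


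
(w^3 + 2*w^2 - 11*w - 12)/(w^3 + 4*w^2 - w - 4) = (w - 3)/(w - 1)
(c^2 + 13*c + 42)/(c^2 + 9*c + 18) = (c + 7)/(c + 3)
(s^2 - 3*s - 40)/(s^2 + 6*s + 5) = (s - 8)/(s + 1)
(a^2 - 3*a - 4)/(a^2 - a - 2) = (a - 4)/(a - 2)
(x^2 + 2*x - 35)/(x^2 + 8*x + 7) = (x - 5)/(x + 1)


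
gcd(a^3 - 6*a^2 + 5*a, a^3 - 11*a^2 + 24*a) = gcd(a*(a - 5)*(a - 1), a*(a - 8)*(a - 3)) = a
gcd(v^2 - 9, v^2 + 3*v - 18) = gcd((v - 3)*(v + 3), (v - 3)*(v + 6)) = v - 3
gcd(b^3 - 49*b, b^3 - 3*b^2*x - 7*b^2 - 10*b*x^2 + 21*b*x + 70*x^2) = b - 7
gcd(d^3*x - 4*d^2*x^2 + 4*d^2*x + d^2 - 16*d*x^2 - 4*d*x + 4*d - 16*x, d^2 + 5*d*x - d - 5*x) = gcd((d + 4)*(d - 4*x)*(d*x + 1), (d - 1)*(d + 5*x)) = 1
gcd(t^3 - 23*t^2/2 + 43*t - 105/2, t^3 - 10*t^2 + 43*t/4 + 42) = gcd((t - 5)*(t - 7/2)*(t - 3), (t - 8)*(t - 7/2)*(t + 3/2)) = t - 7/2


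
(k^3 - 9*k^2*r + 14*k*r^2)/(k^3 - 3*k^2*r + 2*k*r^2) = (-k + 7*r)/(-k + r)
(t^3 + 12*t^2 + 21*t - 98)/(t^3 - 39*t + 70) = (t + 7)/(t - 5)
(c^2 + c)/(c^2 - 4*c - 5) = c/(c - 5)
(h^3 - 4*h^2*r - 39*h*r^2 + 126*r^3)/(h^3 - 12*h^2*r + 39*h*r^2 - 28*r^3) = (h^2 + 3*h*r - 18*r^2)/(h^2 - 5*h*r + 4*r^2)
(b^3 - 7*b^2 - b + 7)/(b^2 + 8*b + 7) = (b^2 - 8*b + 7)/(b + 7)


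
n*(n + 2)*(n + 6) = n^3 + 8*n^2 + 12*n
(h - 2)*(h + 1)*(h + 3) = h^3 + 2*h^2 - 5*h - 6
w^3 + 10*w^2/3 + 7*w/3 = w*(w + 1)*(w + 7/3)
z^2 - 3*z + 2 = (z - 2)*(z - 1)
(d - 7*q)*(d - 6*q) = d^2 - 13*d*q + 42*q^2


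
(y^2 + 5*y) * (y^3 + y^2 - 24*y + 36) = y^5 + 6*y^4 - 19*y^3 - 84*y^2 + 180*y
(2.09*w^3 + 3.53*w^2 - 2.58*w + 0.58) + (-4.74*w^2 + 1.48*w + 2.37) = 2.09*w^3 - 1.21*w^2 - 1.1*w + 2.95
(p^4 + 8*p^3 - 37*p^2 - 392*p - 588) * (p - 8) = p^5 - 101*p^3 - 96*p^2 + 2548*p + 4704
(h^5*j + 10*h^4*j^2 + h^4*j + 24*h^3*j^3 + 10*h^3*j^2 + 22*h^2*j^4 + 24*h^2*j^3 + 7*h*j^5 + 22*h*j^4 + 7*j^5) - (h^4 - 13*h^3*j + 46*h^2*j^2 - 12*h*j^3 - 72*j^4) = h^5*j + 10*h^4*j^2 + h^4*j - h^4 + 24*h^3*j^3 + 10*h^3*j^2 + 13*h^3*j + 22*h^2*j^4 + 24*h^2*j^3 - 46*h^2*j^2 + 7*h*j^5 + 22*h*j^4 + 12*h*j^3 + 7*j^5 + 72*j^4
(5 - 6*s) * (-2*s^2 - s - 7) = 12*s^3 - 4*s^2 + 37*s - 35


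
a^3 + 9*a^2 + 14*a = a*(a + 2)*(a + 7)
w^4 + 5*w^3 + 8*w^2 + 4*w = w*(w + 1)*(w + 2)^2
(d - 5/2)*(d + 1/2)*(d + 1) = d^3 - d^2 - 13*d/4 - 5/4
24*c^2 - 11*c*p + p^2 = (-8*c + p)*(-3*c + p)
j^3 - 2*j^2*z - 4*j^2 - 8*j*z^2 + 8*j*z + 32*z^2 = (j - 4)*(j - 4*z)*(j + 2*z)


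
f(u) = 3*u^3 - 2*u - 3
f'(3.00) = 79.00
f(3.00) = 72.00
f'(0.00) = -2.00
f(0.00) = -3.00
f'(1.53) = 19.07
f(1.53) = 4.68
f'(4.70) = 196.81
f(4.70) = 299.07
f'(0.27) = -1.34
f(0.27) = -3.48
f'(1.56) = 19.90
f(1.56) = 5.27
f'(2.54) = 56.06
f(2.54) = 41.08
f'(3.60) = 114.64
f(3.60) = 129.77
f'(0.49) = 0.16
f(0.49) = -3.63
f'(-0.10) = -1.91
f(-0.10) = -2.80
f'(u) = 9*u^2 - 2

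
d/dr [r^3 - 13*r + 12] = 3*r^2 - 13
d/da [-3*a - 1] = -3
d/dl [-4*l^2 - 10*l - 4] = -8*l - 10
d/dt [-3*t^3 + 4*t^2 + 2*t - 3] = -9*t^2 + 8*t + 2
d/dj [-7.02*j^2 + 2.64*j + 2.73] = 2.64 - 14.04*j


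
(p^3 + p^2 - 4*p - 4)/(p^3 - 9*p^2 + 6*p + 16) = (p + 2)/(p - 8)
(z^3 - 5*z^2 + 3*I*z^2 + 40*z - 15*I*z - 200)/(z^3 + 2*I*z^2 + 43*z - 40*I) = (z - 5)/(z - I)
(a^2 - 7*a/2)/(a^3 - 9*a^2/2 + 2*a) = (2*a - 7)/(2*a^2 - 9*a + 4)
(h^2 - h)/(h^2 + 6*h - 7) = h/(h + 7)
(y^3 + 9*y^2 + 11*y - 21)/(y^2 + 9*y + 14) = (y^2 + 2*y - 3)/(y + 2)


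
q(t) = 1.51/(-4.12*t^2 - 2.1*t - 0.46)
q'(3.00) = 0.02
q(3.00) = -0.03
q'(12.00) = 0.00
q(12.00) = -0.00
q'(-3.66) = -0.02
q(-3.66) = -0.03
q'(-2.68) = -0.05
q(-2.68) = -0.06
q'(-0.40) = -23.17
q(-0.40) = -5.41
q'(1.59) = 0.11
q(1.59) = -0.11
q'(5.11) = 0.00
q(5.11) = -0.01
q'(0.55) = 1.22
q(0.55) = -0.53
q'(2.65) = 0.03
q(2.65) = -0.04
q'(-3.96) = -0.01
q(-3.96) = -0.03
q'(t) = 1.51*(8.24*t + 2.1)/(-4.12*t^2 - 2.1*t - 0.46)^2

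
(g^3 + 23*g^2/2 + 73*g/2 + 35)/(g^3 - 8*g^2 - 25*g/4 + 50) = 2*(g^2 + 9*g + 14)/(2*g^2 - 21*g + 40)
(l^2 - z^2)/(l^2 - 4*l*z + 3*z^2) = (-l - z)/(-l + 3*z)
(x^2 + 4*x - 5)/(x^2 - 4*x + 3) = (x + 5)/(x - 3)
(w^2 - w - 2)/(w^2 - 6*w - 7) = (w - 2)/(w - 7)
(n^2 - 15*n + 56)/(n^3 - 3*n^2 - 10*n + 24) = (n^2 - 15*n + 56)/(n^3 - 3*n^2 - 10*n + 24)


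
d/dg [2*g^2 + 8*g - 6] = 4*g + 8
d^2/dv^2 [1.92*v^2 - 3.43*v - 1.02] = 3.84000000000000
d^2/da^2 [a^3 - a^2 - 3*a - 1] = 6*a - 2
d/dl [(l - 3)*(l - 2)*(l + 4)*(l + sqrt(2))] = 4*l^3 - 3*l^2 + 3*sqrt(2)*l^2 - 28*l - 2*sqrt(2)*l - 14*sqrt(2) + 24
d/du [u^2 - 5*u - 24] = 2*u - 5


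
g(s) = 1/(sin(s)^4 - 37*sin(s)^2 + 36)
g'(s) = (-4*sin(s)^3*cos(s) + 74*sin(s)*cos(s))/(sin(s)^4 - 37*sin(s)^2 + 36)^2 = 2*(cos(2*s) + 36)*sin(s)*cos(s)/(sin(s)^4 - 37*sin(s)^2 + 36)^2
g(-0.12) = 0.03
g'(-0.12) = -0.01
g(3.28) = 0.03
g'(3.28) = 0.01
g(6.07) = 0.03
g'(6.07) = -0.01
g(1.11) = 0.14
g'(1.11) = 0.58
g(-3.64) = 0.04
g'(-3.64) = -0.04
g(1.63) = 8.16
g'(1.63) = -275.37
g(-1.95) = 0.21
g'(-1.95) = 1.05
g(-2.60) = 0.04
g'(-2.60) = 0.05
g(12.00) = 0.04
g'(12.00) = -0.05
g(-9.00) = 0.03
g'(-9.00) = 0.03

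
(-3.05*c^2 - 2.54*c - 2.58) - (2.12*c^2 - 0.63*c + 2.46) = -5.17*c^2 - 1.91*c - 5.04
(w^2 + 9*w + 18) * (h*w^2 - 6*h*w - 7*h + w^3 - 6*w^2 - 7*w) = h*w^4 + 3*h*w^3 - 43*h*w^2 - 171*h*w - 126*h + w^5 + 3*w^4 - 43*w^3 - 171*w^2 - 126*w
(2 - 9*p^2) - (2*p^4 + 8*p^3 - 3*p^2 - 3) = -2*p^4 - 8*p^3 - 6*p^2 + 5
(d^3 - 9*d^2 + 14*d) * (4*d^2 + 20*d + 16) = 4*d^5 - 16*d^4 - 108*d^3 + 136*d^2 + 224*d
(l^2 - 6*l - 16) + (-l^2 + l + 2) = -5*l - 14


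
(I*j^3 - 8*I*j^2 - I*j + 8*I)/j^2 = I*(j^3 - 8*j^2 - j + 8)/j^2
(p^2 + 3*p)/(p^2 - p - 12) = p/(p - 4)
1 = 1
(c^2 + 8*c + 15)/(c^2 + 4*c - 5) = (c + 3)/(c - 1)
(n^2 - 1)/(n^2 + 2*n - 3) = (n + 1)/(n + 3)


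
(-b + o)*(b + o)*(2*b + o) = -2*b^3 - b^2*o + 2*b*o^2 + o^3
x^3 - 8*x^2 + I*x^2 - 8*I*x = x*(x - 8)*(x + I)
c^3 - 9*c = c*(c - 3)*(c + 3)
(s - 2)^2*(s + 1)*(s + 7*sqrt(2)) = s^4 - 3*s^3 + 7*sqrt(2)*s^3 - 21*sqrt(2)*s^2 + 4*s + 28*sqrt(2)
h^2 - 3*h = h*(h - 3)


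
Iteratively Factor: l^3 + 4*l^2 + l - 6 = (l + 2)*(l^2 + 2*l - 3) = (l - 1)*(l + 2)*(l + 3)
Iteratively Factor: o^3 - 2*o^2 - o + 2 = (o + 1)*(o^2 - 3*o + 2) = (o - 2)*(o + 1)*(o - 1)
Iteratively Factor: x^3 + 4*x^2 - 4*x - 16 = (x - 2)*(x^2 + 6*x + 8) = (x - 2)*(x + 2)*(x + 4)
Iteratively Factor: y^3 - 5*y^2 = (y)*(y^2 - 5*y) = y*(y - 5)*(y)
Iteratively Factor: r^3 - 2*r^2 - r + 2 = (r + 1)*(r^2 - 3*r + 2) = (r - 1)*(r + 1)*(r - 2)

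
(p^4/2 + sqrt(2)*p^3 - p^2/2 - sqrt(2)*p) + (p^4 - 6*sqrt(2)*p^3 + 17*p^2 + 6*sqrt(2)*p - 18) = 3*p^4/2 - 5*sqrt(2)*p^3 + 33*p^2/2 + 5*sqrt(2)*p - 18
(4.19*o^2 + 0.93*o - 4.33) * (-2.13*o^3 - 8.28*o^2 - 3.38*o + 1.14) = -8.9247*o^5 - 36.6741*o^4 - 12.6397*o^3 + 37.4856*o^2 + 15.6956*o - 4.9362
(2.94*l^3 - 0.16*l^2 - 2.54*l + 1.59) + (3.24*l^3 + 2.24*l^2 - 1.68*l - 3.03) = 6.18*l^3 + 2.08*l^2 - 4.22*l - 1.44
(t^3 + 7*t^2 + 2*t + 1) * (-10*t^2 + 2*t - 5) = -10*t^5 - 68*t^4 - 11*t^3 - 41*t^2 - 8*t - 5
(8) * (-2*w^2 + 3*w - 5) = -16*w^2 + 24*w - 40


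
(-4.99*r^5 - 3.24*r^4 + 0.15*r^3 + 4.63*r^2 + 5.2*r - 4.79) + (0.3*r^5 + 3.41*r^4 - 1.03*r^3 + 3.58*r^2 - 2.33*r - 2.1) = -4.69*r^5 + 0.17*r^4 - 0.88*r^3 + 8.21*r^2 + 2.87*r - 6.89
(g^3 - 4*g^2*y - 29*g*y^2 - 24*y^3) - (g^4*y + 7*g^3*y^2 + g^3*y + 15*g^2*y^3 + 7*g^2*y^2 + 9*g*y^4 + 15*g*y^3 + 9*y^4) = -g^4*y - 7*g^3*y^2 - g^3*y + g^3 - 15*g^2*y^3 - 7*g^2*y^2 - 4*g^2*y - 9*g*y^4 - 15*g*y^3 - 29*g*y^2 - 9*y^4 - 24*y^3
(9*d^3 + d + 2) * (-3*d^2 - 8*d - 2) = -27*d^5 - 72*d^4 - 21*d^3 - 14*d^2 - 18*d - 4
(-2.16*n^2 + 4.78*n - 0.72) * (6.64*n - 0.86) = -14.3424*n^3 + 33.5968*n^2 - 8.8916*n + 0.6192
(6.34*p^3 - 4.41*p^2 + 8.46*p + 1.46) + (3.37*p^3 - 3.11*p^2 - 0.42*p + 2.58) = 9.71*p^3 - 7.52*p^2 + 8.04*p + 4.04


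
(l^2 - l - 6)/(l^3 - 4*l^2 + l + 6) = (l + 2)/(l^2 - l - 2)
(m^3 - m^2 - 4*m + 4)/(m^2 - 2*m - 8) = (m^2 - 3*m + 2)/(m - 4)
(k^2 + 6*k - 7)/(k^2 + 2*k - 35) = (k - 1)/(k - 5)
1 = 1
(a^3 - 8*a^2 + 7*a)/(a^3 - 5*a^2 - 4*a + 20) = a*(a^2 - 8*a + 7)/(a^3 - 5*a^2 - 4*a + 20)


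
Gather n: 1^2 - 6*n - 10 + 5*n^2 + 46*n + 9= 5*n^2 + 40*n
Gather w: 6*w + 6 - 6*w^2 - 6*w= 6 - 6*w^2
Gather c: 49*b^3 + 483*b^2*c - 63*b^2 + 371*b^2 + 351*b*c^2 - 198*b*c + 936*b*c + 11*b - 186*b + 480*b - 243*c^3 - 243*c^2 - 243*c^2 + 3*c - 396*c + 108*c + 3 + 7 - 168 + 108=49*b^3 + 308*b^2 + 305*b - 243*c^3 + c^2*(351*b - 486) + c*(483*b^2 + 738*b - 285) - 50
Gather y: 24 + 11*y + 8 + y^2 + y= y^2 + 12*y + 32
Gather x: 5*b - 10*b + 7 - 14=-5*b - 7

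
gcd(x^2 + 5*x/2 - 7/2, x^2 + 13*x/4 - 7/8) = x + 7/2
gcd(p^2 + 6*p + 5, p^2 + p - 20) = p + 5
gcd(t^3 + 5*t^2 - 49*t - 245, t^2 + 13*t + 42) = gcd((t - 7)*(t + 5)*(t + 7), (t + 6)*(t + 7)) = t + 7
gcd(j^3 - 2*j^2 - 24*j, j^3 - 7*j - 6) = 1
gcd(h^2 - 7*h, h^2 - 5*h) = h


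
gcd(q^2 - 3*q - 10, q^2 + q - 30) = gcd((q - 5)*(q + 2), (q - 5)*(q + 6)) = q - 5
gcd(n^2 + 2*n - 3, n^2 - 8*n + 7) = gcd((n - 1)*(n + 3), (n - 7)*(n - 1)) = n - 1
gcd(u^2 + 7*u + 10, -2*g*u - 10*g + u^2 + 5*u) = u + 5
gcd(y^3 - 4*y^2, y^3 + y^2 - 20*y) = y^2 - 4*y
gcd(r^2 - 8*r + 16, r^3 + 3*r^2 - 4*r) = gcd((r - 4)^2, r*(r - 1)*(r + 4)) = 1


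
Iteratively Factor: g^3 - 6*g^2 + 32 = (g + 2)*(g^2 - 8*g + 16) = (g - 4)*(g + 2)*(g - 4)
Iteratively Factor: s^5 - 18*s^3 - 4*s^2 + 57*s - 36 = (s - 1)*(s^4 + s^3 - 17*s^2 - 21*s + 36) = (s - 4)*(s - 1)*(s^3 + 5*s^2 + 3*s - 9) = (s - 4)*(s - 1)*(s + 3)*(s^2 + 2*s - 3) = (s - 4)*(s - 1)*(s + 3)^2*(s - 1)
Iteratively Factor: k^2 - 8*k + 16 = (k - 4)*(k - 4)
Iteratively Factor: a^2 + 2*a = (a)*(a + 2)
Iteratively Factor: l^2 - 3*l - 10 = (l + 2)*(l - 5)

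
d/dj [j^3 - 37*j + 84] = 3*j^2 - 37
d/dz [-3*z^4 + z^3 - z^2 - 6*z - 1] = -12*z^3 + 3*z^2 - 2*z - 6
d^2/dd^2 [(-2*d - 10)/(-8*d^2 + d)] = 4*(64*d^3 + 960*d^2 - 120*d + 5)/(d^3*(512*d^3 - 192*d^2 + 24*d - 1))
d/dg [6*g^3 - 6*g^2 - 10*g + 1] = 18*g^2 - 12*g - 10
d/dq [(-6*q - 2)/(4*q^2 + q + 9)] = 4*(6*q^2 + 4*q - 13)/(16*q^4 + 8*q^3 + 73*q^2 + 18*q + 81)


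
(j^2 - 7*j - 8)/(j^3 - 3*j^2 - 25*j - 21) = (j - 8)/(j^2 - 4*j - 21)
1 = 1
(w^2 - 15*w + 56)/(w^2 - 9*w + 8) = (w - 7)/(w - 1)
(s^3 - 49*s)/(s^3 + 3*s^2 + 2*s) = (s^2 - 49)/(s^2 + 3*s + 2)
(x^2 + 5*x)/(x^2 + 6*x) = (x + 5)/(x + 6)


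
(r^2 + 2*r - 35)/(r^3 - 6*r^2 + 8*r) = (r^2 + 2*r - 35)/(r*(r^2 - 6*r + 8))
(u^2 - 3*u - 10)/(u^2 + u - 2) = (u - 5)/(u - 1)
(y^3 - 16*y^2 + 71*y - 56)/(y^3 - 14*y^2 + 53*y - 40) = (y - 7)/(y - 5)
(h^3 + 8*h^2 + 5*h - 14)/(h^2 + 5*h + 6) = (h^2 + 6*h - 7)/(h + 3)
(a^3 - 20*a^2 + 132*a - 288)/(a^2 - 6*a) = a - 14 + 48/a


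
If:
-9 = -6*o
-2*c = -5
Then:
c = 5/2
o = 3/2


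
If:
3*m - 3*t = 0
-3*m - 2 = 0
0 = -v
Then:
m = -2/3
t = -2/3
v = 0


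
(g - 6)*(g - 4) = g^2 - 10*g + 24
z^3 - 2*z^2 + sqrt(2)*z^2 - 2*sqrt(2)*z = z*(z - 2)*(z + sqrt(2))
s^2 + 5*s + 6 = (s + 2)*(s + 3)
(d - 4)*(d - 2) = d^2 - 6*d + 8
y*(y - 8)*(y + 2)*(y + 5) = y^4 - y^3 - 46*y^2 - 80*y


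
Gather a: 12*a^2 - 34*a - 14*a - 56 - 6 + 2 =12*a^2 - 48*a - 60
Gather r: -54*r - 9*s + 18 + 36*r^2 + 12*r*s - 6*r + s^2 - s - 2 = 36*r^2 + r*(12*s - 60) + s^2 - 10*s + 16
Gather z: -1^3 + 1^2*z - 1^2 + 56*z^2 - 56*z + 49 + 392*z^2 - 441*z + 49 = 448*z^2 - 496*z + 96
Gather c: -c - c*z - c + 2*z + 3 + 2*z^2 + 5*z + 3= c*(-z - 2) + 2*z^2 + 7*z + 6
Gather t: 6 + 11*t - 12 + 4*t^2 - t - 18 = 4*t^2 + 10*t - 24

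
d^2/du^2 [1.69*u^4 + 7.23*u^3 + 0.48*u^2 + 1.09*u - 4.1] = 20.28*u^2 + 43.38*u + 0.96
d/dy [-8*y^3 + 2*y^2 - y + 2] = -24*y^2 + 4*y - 1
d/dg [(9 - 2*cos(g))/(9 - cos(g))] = 9*sin(g)/(cos(g) - 9)^2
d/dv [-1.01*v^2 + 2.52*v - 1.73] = 2.52 - 2.02*v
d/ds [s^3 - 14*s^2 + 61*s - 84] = 3*s^2 - 28*s + 61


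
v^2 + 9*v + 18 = (v + 3)*(v + 6)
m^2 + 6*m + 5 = (m + 1)*(m + 5)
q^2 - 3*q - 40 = (q - 8)*(q + 5)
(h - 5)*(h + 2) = h^2 - 3*h - 10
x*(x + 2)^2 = x^3 + 4*x^2 + 4*x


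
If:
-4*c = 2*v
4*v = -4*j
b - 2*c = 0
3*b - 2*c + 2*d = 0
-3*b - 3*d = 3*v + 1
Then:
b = 1/3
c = 1/6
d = -1/3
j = 1/3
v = -1/3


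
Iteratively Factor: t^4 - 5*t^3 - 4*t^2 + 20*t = (t)*(t^3 - 5*t^2 - 4*t + 20) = t*(t + 2)*(t^2 - 7*t + 10) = t*(t - 5)*(t + 2)*(t - 2)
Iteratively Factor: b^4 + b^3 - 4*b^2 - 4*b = (b - 2)*(b^3 + 3*b^2 + 2*b) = (b - 2)*(b + 1)*(b^2 + 2*b) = b*(b - 2)*(b + 1)*(b + 2)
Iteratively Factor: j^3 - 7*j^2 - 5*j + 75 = (j + 3)*(j^2 - 10*j + 25) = (j - 5)*(j + 3)*(j - 5)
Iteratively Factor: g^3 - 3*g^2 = (g)*(g^2 - 3*g) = g^2*(g - 3)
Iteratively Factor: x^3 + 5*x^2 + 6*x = (x + 3)*(x^2 + 2*x) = x*(x + 3)*(x + 2)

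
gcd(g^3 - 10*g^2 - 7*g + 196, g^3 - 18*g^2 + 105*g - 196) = g^2 - 14*g + 49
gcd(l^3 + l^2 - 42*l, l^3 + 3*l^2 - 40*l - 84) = l^2 + l - 42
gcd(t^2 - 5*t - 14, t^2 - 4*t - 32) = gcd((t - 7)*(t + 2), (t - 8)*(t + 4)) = 1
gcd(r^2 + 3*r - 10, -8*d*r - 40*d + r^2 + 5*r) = r + 5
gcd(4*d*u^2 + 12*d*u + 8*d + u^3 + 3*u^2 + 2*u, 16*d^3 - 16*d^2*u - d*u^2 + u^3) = 4*d + u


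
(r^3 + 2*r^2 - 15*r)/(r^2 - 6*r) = (r^2 + 2*r - 15)/(r - 6)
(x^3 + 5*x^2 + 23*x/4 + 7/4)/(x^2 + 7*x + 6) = (x^2 + 4*x + 7/4)/(x + 6)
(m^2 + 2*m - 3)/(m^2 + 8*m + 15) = (m - 1)/(m + 5)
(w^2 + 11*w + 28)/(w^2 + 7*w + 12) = (w + 7)/(w + 3)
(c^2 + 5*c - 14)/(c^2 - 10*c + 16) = (c + 7)/(c - 8)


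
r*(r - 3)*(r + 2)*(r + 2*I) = r^4 - r^3 + 2*I*r^3 - 6*r^2 - 2*I*r^2 - 12*I*r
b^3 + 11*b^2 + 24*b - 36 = (b - 1)*(b + 6)^2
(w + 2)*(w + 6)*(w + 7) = w^3 + 15*w^2 + 68*w + 84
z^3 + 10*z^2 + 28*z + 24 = (z + 2)^2*(z + 6)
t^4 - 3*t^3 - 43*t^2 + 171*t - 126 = (t - 6)*(t - 3)*(t - 1)*(t + 7)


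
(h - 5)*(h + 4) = h^2 - h - 20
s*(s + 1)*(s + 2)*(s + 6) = s^4 + 9*s^3 + 20*s^2 + 12*s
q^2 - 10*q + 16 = (q - 8)*(q - 2)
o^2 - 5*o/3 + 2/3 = (o - 1)*(o - 2/3)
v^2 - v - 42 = (v - 7)*(v + 6)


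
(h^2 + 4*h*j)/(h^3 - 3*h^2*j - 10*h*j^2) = (h + 4*j)/(h^2 - 3*h*j - 10*j^2)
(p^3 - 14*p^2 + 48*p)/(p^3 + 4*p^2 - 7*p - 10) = p*(p^2 - 14*p + 48)/(p^3 + 4*p^2 - 7*p - 10)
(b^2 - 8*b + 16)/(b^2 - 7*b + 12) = (b - 4)/(b - 3)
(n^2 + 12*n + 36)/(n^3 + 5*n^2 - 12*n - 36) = (n + 6)/(n^2 - n - 6)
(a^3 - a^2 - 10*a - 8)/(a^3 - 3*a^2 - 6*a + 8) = (a + 1)/(a - 1)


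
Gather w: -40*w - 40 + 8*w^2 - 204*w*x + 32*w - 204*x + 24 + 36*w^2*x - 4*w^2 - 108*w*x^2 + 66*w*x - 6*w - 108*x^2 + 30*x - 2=w^2*(36*x + 4) + w*(-108*x^2 - 138*x - 14) - 108*x^2 - 174*x - 18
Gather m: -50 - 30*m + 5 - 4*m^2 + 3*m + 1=-4*m^2 - 27*m - 44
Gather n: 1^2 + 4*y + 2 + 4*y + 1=8*y + 4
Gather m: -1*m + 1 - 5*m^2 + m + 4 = 5 - 5*m^2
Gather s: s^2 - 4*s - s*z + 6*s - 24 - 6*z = s^2 + s*(2 - z) - 6*z - 24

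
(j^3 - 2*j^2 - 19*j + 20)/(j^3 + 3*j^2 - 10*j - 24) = (j^2 - 6*j + 5)/(j^2 - j - 6)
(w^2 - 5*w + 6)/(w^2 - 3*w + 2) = (w - 3)/(w - 1)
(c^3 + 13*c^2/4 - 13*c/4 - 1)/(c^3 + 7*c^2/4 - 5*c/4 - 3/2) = (4*c^2 + 17*c + 4)/(4*c^2 + 11*c + 6)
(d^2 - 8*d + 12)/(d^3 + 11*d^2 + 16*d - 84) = (d - 6)/(d^2 + 13*d + 42)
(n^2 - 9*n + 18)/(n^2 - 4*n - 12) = (n - 3)/(n + 2)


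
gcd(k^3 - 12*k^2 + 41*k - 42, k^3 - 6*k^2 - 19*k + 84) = k^2 - 10*k + 21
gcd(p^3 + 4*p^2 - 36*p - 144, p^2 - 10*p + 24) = p - 6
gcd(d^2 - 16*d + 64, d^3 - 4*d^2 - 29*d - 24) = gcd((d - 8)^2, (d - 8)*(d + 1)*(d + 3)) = d - 8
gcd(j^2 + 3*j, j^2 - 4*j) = j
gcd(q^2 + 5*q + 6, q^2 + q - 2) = q + 2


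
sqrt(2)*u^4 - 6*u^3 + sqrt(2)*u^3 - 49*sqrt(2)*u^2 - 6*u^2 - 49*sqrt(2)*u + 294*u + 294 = (u - 7)*(u + 7)*(u - 3*sqrt(2))*(sqrt(2)*u + sqrt(2))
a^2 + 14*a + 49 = (a + 7)^2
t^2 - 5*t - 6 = (t - 6)*(t + 1)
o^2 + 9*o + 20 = (o + 4)*(o + 5)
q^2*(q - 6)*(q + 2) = q^4 - 4*q^3 - 12*q^2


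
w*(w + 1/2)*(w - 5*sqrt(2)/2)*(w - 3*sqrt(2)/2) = w^4 - 4*sqrt(2)*w^3 + w^3/2 - 2*sqrt(2)*w^2 + 15*w^2/2 + 15*w/4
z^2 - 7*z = z*(z - 7)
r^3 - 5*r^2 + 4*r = r*(r - 4)*(r - 1)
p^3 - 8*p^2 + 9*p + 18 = (p - 6)*(p - 3)*(p + 1)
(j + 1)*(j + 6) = j^2 + 7*j + 6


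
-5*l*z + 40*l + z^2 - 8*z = (-5*l + z)*(z - 8)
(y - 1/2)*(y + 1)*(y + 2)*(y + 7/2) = y^4 + 6*y^3 + 37*y^2/4 + 3*y/4 - 7/2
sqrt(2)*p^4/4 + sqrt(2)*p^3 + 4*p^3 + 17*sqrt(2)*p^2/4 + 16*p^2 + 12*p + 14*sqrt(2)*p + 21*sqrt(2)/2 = (p/2 + sqrt(2)/2)*(p + 3)*(p + 7*sqrt(2))*(sqrt(2)*p/2 + sqrt(2)/2)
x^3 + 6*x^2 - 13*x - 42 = (x - 3)*(x + 2)*(x + 7)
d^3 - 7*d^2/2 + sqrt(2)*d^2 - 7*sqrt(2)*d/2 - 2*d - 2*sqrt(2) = (d - 4)*(d + 1/2)*(d + sqrt(2))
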